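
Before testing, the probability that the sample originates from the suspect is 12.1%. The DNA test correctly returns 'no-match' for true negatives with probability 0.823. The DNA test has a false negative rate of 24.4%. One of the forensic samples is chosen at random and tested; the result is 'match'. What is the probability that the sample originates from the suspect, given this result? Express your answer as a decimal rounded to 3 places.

P(H | E) ≈ 0.370

Let H be the event that the sample originates from the suspect. P(H) = 0.121, so P(¬H) = 0.879. With E the 'match' result, P(E|H) = 0.756 and P(E|¬H) = 0.177.
P(E) = 0.756·0.121 + 0.177·0.879 = 0.091476 + 0.15558 = 0.24706.
By Bayes' theorem, P(H|E) = 0.091476 / 0.24706 = 0.370.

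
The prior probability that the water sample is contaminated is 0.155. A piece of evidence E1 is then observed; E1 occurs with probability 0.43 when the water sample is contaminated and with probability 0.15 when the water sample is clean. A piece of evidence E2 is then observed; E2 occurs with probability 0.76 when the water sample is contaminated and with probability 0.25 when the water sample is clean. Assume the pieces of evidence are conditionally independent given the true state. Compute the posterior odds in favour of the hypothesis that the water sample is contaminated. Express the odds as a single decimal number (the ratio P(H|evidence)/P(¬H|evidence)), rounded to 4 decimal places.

Prior odds = 0.155/(1−0.155) = 0.18343. In log-odds, ln(0.18343) = -1.6959.
Add log likelihood ratios: ln(2.8667) + ln(3.0400) = 2.1650.
Posterior log-odds = 0.46910, so posterior odds = exp(0.46910) = 1.5985.

Posterior odds ≈ 1.5985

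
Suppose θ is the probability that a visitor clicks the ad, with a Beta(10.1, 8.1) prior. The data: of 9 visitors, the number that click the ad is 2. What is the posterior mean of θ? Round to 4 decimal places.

The binomial likelihood is conjugate to the Beta prior: with 2 successes and 7 failures, the posterior is Beta(10.1+2, 8.1+7) = Beta(12.1, 15.1).
Posterior mean = α/(α+β) = 12.1/27.2 = 0.4449.

Posterior mean ≈ 0.4449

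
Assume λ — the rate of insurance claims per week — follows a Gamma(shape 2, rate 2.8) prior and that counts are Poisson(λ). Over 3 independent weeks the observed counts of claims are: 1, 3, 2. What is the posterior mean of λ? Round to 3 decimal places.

Posterior mean ≈ 1.379

The Poisson likelihood adds the total count to the shape and the number of exposure periods to the rate. Here ∑xᵢ = 6 and n = 3, so shape 2→8 and rate 2.8→5.8.
Posterior mean = shape/rate = 8/5.8 = 1.379.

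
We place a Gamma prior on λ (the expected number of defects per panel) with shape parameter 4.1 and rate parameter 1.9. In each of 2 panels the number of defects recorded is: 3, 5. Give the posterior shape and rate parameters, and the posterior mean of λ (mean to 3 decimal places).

Total count ∑xᵢ = 8 over n = 2 panels.
Gamma is conjugate to the Poisson likelihood: posterior is Gamma(shape = 4.1+8 = 12.1, rate = 1.9+2 = 3.9).
E[λ | data] = 12.1/3.9 = 3.103.

Posterior: Gamma(shape=12.1, rate=3.9); mean ≈ 3.103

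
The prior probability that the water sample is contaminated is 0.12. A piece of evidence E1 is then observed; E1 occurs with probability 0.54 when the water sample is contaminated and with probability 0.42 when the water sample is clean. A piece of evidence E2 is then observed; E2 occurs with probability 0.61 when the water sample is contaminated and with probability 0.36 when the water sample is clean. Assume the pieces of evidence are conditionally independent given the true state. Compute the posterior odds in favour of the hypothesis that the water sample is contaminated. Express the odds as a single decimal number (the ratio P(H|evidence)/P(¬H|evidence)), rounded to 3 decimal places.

Prior odds = 0.12/(1−0.12) = 0.13636.
Likelihood ratio for E1 = 0.54/0.42 = 1.2857.
Likelihood ratio for E2 = 0.61/0.36 = 1.6944.
Posterior odds = prior odds × LR₁ × LR₂ = 0.29708.

Posterior odds ≈ 0.297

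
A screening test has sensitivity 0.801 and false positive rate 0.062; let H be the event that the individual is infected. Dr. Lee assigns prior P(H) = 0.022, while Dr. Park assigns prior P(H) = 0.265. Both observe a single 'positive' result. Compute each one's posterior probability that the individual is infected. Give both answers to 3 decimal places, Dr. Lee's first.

Dr. Lee: 0.225; Dr. Park: 0.823

The likelihood ratio for a 'positive' result is 0.801/0.062 = 12.919.
Dr. Lee: prior odds 0.022/0.978 = 0.022495; posterior odds 0.29062; posterior probability 0.225.
Dr. Park: prior odds 0.265/0.735 = 0.36054; posterior odds 4.6580; posterior probability 0.823.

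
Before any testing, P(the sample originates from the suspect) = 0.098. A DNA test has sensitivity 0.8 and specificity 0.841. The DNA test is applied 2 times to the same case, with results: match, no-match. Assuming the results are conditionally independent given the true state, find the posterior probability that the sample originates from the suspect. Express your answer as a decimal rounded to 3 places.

Posterior P(H) ≈ 0.115

Let H be the event that the sample originates from the suspect; start with P(H) = 0.098. P('match'|H) = 0.8, P('match'|¬H) = 0.159.
Update on result 1 ('match'): P(H) ← 0.8·0.0980 / (0.8·0.0980 + 0.159·0.9020) = 0.078400/0.22182 = 0.3534.
Update on result 2 ('no-match'): P(H) ← 0.2·0.3534 / (0.2·0.3534 + 0.841·0.6466) = 0.070689/0.61444 = 0.1150.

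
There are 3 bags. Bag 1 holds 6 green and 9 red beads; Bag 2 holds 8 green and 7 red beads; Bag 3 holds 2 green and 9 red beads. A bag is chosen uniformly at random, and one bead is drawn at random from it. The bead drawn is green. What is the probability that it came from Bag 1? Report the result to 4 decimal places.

Posterior probability ≈ 0.3587

P(green|Bag 1) = 0.4; P(green|Bag 2) = 0.5333; P(green|Bag 3) = 0.1818.
Prior × likelihood for each source: 0.333333·0.4=0.1333, 0.333333·0.5333=0.1778, 0.333333·0.1818=0.06061. Summing gives P(green) = 0.37172.
P(Bag 1 | green) = 0.1333 / 0.37172 = 0.3587.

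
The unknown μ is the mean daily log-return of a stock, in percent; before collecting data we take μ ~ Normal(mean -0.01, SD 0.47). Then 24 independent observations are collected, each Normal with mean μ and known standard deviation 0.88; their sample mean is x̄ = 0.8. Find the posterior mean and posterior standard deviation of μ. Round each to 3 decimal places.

Posterior mean ≈ 0.697; posterior SD ≈ 0.168

Prior precision 1/τ₀² = 1/0.47² = 4.52694; data precision n/σ² = 24/0.88² = 30.9917.
Posterior precision = 4.52694 + 30.9917 = 35.5187, giving posterior SD = 1/√35.5187 = 0.168.
Posterior mean = (4.52694·-0.01 + 30.9917·0.8) / 35.5187 = 0.697.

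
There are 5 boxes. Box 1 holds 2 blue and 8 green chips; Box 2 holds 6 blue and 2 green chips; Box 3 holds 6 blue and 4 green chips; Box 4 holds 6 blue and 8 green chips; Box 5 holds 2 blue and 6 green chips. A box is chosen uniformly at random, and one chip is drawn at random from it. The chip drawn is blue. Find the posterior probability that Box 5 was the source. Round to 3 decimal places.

Tabulate prior·likelihood by source: [1] prior 0.2, lik 0.2, product 0.04000; [2] prior 0.2, lik 0.75, product 0.1500; [3] prior 0.2, lik 0.6, product 0.1200; [4] prior 0.2, lik 0.4286, product 0.08571; [5] prior 0.2, lik 0.25, product 0.05000.
Normalizing constant = 0.44571; the posterior for Box 5 is its product over the sum, 0.05000/0.44571 = 0.112.

Posterior probability ≈ 0.112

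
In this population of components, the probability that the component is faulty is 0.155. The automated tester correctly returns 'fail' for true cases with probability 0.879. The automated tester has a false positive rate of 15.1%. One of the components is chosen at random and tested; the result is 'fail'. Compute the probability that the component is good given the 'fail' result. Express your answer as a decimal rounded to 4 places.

Let H be the event that the component is faulty. P(H) = 0.155, so P(¬H) = 0.845. With E the 'fail' result, P(E|H) = 0.879 and P(E|¬H) = 0.151.
P(E) = 0.879·0.155 + 0.151·0.845 = 0.13625 + 0.12759 = 0.26384.
By Bayes' theorem, P(H|E) = 0.13625 / 0.26384 = 0.5164. Hence P(¬H|E) = 1 − 0.5164 = 0.4836.

P(¬H | E) ≈ 0.4836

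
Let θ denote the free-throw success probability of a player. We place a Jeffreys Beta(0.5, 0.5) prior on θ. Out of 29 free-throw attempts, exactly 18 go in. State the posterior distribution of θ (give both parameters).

Posterior: Beta(18.5, 11.5)

The binomial likelihood is conjugate to the Beta prior: with 18 successes and 11 failures, the posterior is Beta(0.5+18, 0.5+11) = Beta(18.5, 11.5).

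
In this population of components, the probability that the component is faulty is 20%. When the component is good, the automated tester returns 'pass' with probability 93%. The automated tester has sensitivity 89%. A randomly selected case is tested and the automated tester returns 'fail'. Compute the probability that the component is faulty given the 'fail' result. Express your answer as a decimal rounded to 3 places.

Let H be the event that the component is faulty. P(H) = 0.2, so P(¬H) = 0.8. With E the 'fail' result, P(E|H) = 0.89 and P(E|¬H) = 0.07.
P(E) = 0.89·0.2 + 0.07·0.8 = 0.17800 + 0.056000 = 0.23400.
By Bayes' theorem, P(H|E) = 0.17800 / 0.23400 = 0.761.

P(H | E) ≈ 0.761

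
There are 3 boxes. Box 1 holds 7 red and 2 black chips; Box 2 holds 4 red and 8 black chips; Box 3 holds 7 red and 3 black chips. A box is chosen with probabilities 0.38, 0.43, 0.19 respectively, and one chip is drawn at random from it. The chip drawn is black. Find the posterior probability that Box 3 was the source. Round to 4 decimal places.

Posterior probability ≈ 0.1331

Tabulate prior·likelihood by source: [1] prior 0.38, lik 0.2222, product 0.08444; [2] prior 0.43, lik 0.6667, product 0.2867; [3] prior 0.19, lik 0.3, product 0.05700.
Normalizing constant = 0.42811; the posterior for Box 3 is its product over the sum, 0.05700/0.42811 = 0.1331.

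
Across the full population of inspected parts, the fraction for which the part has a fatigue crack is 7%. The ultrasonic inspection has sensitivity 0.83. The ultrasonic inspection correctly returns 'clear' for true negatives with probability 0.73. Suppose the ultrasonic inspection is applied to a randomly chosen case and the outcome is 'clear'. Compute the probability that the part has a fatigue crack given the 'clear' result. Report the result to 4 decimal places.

P(H | E) ≈ 0.0172

Let H be the event that the part has a fatigue crack. P(H) = 0.07, so P(¬H) = 0.93. With E the 'clear' result, P(E|H) = 0.17 and P(E|¬H) = 0.73.
P(E) = 0.17·0.07 + 0.73·0.93 = 0.011900 + 0.67890 = 0.69080.
By Bayes' theorem, P(H|E) = 0.011900 / 0.69080 = 0.0172.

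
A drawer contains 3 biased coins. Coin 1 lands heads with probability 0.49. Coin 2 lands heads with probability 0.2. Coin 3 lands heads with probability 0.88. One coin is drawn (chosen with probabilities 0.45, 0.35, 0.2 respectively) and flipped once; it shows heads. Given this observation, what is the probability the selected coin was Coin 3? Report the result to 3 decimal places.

P(heads|C1) = 0.49; P(heads|C2) = 0.2; P(heads|C3) = 0.88.
Prior × likelihood for each source: 0.45·0.49=0.2205, 0.35·0.2=0.07000, 0.2·0.88=0.1760. Summing gives P(heads) = 0.46650.
P(Coin 3 | heads) = 0.1760 / 0.46650 = 0.377.

Posterior probability ≈ 0.377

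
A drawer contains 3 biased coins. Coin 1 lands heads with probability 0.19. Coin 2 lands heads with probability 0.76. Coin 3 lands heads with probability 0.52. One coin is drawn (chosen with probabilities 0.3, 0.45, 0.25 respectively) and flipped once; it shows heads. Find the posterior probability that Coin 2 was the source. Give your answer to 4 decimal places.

Tabulate prior·likelihood by source: [1] prior 0.3, lik 0.19, product 0.05700; [2] prior 0.45, lik 0.76, product 0.3420; [3] prior 0.25, lik 0.52, product 0.1300.
Normalizing constant = 0.52900; the posterior for Coin 2 is its product over the sum, 0.3420/0.52900 = 0.6465.

Posterior probability ≈ 0.6465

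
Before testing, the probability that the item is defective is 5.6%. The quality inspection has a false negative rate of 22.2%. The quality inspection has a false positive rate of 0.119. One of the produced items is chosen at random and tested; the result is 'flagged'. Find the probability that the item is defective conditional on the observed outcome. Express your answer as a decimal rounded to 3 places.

P(H | E) ≈ 0.279

Write H for 'the item is defective'. Prior odds H:¬H = 0.056/0.944 = 0.059322. For the 'flagged' outcome, the likelihood ratio is 0.778/0.119 = 6.5378.
Posterior odds = 0.059322 × 6.5378 = 0.38784, so P(H|E) = 0.38784/(1+0.38784) = 0.279.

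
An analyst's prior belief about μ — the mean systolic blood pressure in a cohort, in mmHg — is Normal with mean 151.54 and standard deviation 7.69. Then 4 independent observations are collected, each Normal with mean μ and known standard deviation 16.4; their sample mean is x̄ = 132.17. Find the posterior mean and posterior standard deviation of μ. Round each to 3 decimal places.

Posterior mean ≈ 142.476; posterior SD ≈ 5.609

Prior precision 1/τ₀² = 1/7.69² = 0.0169101; data precision n/σ² = 4/16.4² = 0.0148721.
Posterior precision = 0.0169101 + 0.0148721 = 0.0317822, giving posterior SD = 1/√0.0317822 = 5.609.
Posterior mean = (0.0169101·151.54 + 0.0148721·132.17) / 0.0317822 = 142.476.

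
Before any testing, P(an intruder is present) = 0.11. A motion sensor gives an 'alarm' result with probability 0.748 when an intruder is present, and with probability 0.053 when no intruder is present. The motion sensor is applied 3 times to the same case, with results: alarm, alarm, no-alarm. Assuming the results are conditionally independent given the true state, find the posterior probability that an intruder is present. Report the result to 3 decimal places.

Posterior P(H) ≈ 0.868

Let H be the event that an intruder is present; start with P(H) = 0.11. P('alarm'|H) = 0.748, P('alarm'|¬H) = 0.053.
Update on result 1 ('alarm'): P(H) ← 0.748·0.1100 / (0.748·0.1100 + 0.053·0.8900) = 0.082280/0.12945 = 0.6356.
Update on result 2 ('alarm'): P(H) ← 0.748·0.6356 / (0.748·0.6356 + 0.053·0.3644) = 0.47544/0.49475 = 0.9610.
Update on result 3 ('no-alarm'): P(H) ← 0.252·0.9610 / (0.252·0.9610 + 0.947·0.0390) = 0.24216/0.27913 = 0.8676.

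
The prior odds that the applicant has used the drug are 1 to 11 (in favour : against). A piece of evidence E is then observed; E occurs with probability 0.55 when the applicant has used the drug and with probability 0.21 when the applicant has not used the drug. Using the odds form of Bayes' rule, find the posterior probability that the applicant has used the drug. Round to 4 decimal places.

Prior odds = 1/11 = 0.090909. In log-odds, ln(0.090909) = -2.3979.
Add log likelihood ratio: ln(2.6190) = 0.96281.
Posterior log-odds = -1.4351, so posterior odds = exp(-1.4351) = 0.23810. Converting, P(H|E) = 0.23810/1.2381 = 0.1923.

Posterior probability ≈ 0.1923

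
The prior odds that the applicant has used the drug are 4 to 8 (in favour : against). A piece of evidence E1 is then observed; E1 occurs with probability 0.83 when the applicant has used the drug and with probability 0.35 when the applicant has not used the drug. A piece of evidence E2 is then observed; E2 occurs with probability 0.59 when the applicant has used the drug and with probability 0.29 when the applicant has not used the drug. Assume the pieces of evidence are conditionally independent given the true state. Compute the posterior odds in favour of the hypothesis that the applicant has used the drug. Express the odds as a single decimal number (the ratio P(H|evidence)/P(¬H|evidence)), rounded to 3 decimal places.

Prior odds = 4/8 = 0.50000.
Likelihood ratio for E1 = 0.83/0.35 = 2.3714.
Likelihood ratio for E2 = 0.59/0.29 = 2.0345.
Posterior odds = prior odds × LR₁ × LR₂ = 2.4123.

Posterior odds ≈ 2.412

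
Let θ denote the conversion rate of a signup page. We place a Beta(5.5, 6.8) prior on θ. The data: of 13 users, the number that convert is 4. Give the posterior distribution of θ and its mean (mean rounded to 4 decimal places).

Observing 4 successes and 9 failures updates Beta(5.5, 6.8) by adding the success and failure counts to the two shape parameters: α = 5.5+4 = 9.5, β = 6.8+9 = 15.8.
Posterior mean = α/(α+β) = 9.5/25.3 = 0.3755.

Posterior: Beta(9.5, 15.8); mean ≈ 0.3755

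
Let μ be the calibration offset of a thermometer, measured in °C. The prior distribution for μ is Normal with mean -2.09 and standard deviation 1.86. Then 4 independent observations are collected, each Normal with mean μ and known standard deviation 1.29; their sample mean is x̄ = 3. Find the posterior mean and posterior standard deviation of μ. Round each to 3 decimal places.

Prior precision 1/τ₀² = 1/1.86² = 0.289051; data precision n/σ² = 4/1.29² = 2.40370.
Posterior precision = 0.289051 + 2.40370 = 2.69275, giving posterior SD = 1/√2.69275 = 0.609.
Posterior mean = (0.289051·-2.09 + 2.40370·3) / 2.69275 = 2.454.

Posterior mean ≈ 2.454; posterior SD ≈ 0.609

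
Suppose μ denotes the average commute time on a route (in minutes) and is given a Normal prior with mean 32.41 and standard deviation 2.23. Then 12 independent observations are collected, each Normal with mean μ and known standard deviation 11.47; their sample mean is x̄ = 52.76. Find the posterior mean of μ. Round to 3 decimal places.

Prior precision 1/τ₀² = 1/2.23² = 0.201090; data precision n/σ² = 12/11.47² = 0.0912125.
Posterior precision = 0.201090 + 0.0912125 = 0.292302.
Posterior mean = (0.201090·32.41 + 0.0912125·52.76) / 0.292302 = 38.760.

Posterior mean ≈ 38.760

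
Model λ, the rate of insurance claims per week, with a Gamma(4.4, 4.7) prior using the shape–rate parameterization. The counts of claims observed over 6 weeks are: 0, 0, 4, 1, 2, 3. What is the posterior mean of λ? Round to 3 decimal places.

The Poisson likelihood adds the total count to the shape and the number of exposure periods to the rate. Here ∑xᵢ = 10 and n = 6, so shape 4.4→14.4 and rate 4.7→10.7.
Posterior mean = shape/rate = 14.4/10.7 = 1.346.

Posterior mean ≈ 1.346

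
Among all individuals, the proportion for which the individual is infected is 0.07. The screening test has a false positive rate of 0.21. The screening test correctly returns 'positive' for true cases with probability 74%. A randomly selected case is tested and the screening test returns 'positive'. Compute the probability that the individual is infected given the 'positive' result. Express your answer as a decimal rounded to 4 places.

P(H | E) ≈ 0.2096

Write H for 'the individual is infected'. Prior odds H:¬H = 0.07/0.93 = 0.075269. For the 'positive' outcome, the likelihood ratio is 0.74/0.21 = 3.5238.
Posterior odds = 0.075269 × 3.5238 = 0.26523, so P(H|E) = 0.26523/(1+0.26523) = 0.2096.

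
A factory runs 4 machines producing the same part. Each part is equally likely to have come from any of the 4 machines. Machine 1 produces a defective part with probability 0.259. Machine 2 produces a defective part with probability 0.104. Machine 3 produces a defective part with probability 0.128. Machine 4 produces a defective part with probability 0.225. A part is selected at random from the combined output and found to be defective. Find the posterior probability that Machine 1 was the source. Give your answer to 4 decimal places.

Posterior probability ≈ 0.3617

Tabulate prior·likelihood by source: [1] prior 0.25, lik 0.259, product 0.06475; [2] prior 0.25, lik 0.104, product 0.02600; [3] prior 0.25, lik 0.128, product 0.03200; [4] prior 0.25, lik 0.225, product 0.05625.
Normalizing constant = 0.17900; the posterior for Machine 1 is its product over the sum, 0.06475/0.17900 = 0.3617.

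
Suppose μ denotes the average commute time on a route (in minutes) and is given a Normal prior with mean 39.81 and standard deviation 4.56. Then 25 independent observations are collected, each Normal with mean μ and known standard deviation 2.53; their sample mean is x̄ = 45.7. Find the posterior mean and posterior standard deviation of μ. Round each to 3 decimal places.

Posterior mean ≈ 45.628; posterior SD ≈ 0.503

With known σ, the Normal prior is conjugate. Weight on the data is w = (n/σ²)/(n/σ² + 1/τ₀²) = 3.90570/(3.90570+0.0480917) = 0.98784.
Posterior mean = w·x̄ + (1−w)·μ₀ = 0.98784·45.7 + 0.012163·39.81 = 45.628. Posterior variance = 1/(3.90570+0.0480917) = 0.252922, so SD = 0.503.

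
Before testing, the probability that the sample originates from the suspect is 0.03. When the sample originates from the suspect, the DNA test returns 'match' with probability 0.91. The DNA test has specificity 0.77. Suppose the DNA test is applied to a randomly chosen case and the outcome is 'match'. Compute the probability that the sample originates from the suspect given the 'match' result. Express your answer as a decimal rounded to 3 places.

P(H | E) ≈ 0.109

Write H for 'the sample originates from the suspect'. Prior odds H:¬H = 0.03/0.97 = 0.030928. For the 'match' outcome, the likelihood ratio is 0.91/0.23 = 3.9565.
Posterior odds = 0.030928 × 3.9565 = 0.12237, so P(H|E) = 0.12237/(1+0.12237) = 0.109.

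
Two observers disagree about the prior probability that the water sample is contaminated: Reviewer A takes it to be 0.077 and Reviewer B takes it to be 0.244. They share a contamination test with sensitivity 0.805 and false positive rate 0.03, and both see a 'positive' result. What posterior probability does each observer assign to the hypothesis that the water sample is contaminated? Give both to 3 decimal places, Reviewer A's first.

P('+'|H) = 0.805, P('+'|¬H) = 0.03.
Reviewer A: numerator 0.805·0.077 = 0.061985; evidence = 0.061985+0.03·0.923 = 0.089675; posterior = 0.691.
Reviewer B: numerator 0.805·0.244 = 0.19642; evidence = 0.19642+0.03·0.756 = 0.21910; posterior = 0.896.

Reviewer A: 0.691; Reviewer B: 0.896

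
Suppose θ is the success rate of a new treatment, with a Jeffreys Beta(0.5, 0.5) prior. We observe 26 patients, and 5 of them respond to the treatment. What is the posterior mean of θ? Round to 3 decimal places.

The binomial likelihood is conjugate to the Beta prior: with 5 successes and 21 failures, the posterior is Beta(0.5+5, 0.5+21) = Beta(5.5, 21.5).
Posterior mean = α/(α+β) = 5.5/27 = 0.204.

Posterior mean ≈ 0.204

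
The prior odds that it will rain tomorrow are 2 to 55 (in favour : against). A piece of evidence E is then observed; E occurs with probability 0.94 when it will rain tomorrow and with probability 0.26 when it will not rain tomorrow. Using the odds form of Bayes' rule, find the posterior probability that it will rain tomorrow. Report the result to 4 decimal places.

Posterior probability ≈ 0.1162

Prior odds = 2/55 = 0.036364.
Likelihood ratio for E = 0.94/0.26 = 3.6154.
Posterior odds = prior odds × LR = 0.13147.
Posterior probability = odds/(1+odds) = 0.13147/1.1315 = 0.1162.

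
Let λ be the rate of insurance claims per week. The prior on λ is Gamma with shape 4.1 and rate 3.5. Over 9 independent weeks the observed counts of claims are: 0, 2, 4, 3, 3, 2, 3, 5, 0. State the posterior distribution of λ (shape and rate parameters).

Posterior: Gamma(shape=26.1, rate=12.5)

The Poisson likelihood adds the total count to the shape and the number of exposure periods to the rate. Here ∑xᵢ = 22 and n = 9, so shape 4.1→26.1 and rate 3.5→12.5.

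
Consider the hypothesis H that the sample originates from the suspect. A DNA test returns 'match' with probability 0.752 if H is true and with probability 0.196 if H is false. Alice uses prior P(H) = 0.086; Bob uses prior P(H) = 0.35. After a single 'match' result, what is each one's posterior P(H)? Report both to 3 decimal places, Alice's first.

Alice: 0.265; Bob: 0.674

P('+'|H) = 0.752, P('+'|¬H) = 0.196.
Alice: numerator 0.752·0.086 = 0.064672; evidence = 0.064672+0.196·0.914 = 0.24382; posterior = 0.265.
Bob: numerator 0.752·0.35 = 0.26320; evidence = 0.26320+0.196·0.65 = 0.39060; posterior = 0.674.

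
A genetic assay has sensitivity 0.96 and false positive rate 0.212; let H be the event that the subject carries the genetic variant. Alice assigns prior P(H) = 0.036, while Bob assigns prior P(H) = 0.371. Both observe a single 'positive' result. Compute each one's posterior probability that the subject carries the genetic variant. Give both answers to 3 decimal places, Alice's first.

Alice: 0.145; Bob: 0.728

The likelihood ratio for a 'positive' result is 0.96/0.212 = 4.5283.
Alice: prior odds 0.036/0.964 = 0.037344; posterior odds 0.16911; posterior probability 0.145.
Bob: prior odds 0.371/0.629 = 0.58983; posterior odds 2.6709; posterior probability 0.728.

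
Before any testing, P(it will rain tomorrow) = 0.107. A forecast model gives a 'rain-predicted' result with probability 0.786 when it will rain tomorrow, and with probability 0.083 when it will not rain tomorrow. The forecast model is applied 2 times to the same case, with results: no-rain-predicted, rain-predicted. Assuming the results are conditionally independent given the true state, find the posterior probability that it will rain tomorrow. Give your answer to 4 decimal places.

With H the event that it will rain tomorrow, the joint likelihood of the observed sequence is P(data|H) = 0.214·0.786 = 0.16820 and P(data|¬H) = 0.917·0.083 = 0.076111.
Bayes: P(H|data) = 0.107·0.16820 / (0.107·0.16820 + 0.893·0.076111) = 0.017998/0.085965 = 0.2094.

Posterior P(H) ≈ 0.2094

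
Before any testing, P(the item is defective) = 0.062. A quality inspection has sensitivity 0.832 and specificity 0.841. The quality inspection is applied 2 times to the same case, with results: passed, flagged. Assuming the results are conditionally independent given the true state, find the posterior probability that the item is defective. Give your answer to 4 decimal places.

With H the event that the item is defective, the joint likelihood of the observed sequence is P(data|H) = 0.168·0.832 = 0.13978 and P(data|¬H) = 0.841·0.159 = 0.13372.
Bayes: P(H|data) = 0.062·0.13978 / (0.062·0.13978 + 0.938·0.13372) = 0.0086661/0.13409 = 0.0646.

Posterior P(H) ≈ 0.0646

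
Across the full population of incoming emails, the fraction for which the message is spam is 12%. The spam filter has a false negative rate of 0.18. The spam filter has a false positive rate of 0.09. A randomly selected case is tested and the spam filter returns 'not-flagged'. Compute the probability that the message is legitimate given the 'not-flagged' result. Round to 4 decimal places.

P(¬H | E) ≈ 0.9737

Let H be the event that the message is spam. P(H) = 0.12, so P(¬H) = 0.88. With E the 'not-flagged' result, P(E|H) = 0.18 and P(E|¬H) = 0.91.
P(E) = 0.18·0.12 + 0.91·0.88 = 0.021600 + 0.80080 = 0.82240.
By Bayes' theorem, P(H|E) = 0.021600 / 0.82240 = 0.0263. Hence P(¬H|E) = 1 − 0.0263 = 0.9737.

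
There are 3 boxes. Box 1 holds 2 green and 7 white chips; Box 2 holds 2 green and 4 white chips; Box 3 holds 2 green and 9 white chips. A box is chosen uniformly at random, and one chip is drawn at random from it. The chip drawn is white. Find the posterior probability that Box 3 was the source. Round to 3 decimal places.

Posterior probability ≈ 0.362

Tabulate prior·likelihood by source: [1] prior 0.333333, lik 0.7778, product 0.2593; [2] prior 0.333333, lik 0.6667, product 0.2222; [3] prior 0.333333, lik 0.8182, product 0.2727.
Normalizing constant = 0.75421; the posterior for Box 3 is its product over the sum, 0.2727/0.75421 = 0.362.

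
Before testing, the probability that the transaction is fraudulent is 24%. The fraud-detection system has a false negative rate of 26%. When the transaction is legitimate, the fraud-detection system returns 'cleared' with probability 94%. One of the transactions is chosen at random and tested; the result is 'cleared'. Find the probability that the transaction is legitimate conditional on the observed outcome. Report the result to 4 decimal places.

P(¬H | E) ≈ 0.9197

Write H for 'the transaction is fraudulent'. Prior odds H:¬H = 0.24/0.76 = 0.31579. For the 'cleared' outcome, the likelihood ratio is 0.26/0.94 = 0.27660.
Posterior odds = 0.31579 × 0.27660 = 0.087346, so P(H|E) = 0.087346/(1+0.087346) = 0.0803. Then P(¬H|E) = 1 − 0.0803 = 0.9197.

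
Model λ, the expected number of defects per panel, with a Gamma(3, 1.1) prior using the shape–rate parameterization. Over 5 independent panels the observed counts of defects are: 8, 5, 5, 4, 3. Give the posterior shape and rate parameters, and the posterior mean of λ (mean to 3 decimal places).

The Poisson likelihood adds the total count to the shape and the number of exposure periods to the rate. Here ∑xᵢ = 25 and n = 5, so shape 3→28 and rate 1.1→6.1.
Posterior mean = shape/rate = 28/6.1 = 4.590.

Posterior: Gamma(shape=28, rate=6.1); mean ≈ 4.590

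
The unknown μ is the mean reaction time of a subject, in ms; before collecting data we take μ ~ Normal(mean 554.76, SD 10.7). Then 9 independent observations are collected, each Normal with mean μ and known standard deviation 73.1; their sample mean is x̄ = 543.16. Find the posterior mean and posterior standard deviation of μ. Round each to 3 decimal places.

Posterior mean ≈ 552.885; posterior SD ≈ 9.797

With known σ, the Normal prior is conjugate. Weight on the data is w = (n/σ²)/(n/σ² + 1/τ₀²) = 0.00168425/(0.00168425+0.00873439) = 0.16166.
Posterior mean = w·x̄ + (1−w)·μ₀ = 0.16166·543.16 + 0.83834·554.76 = 552.885. Posterior variance = 1/(0.00168425+0.00873439) = 95.9818, so SD = 9.797.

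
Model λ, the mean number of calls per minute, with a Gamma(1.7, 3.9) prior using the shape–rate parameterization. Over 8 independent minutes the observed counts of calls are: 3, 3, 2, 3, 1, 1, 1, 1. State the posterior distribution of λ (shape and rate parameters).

The Poisson likelihood adds the total count to the shape and the number of exposure periods to the rate. Here ∑xᵢ = 15 and n = 8, so shape 1.7→16.7 and rate 3.9→11.9.

Posterior: Gamma(shape=16.7, rate=11.9)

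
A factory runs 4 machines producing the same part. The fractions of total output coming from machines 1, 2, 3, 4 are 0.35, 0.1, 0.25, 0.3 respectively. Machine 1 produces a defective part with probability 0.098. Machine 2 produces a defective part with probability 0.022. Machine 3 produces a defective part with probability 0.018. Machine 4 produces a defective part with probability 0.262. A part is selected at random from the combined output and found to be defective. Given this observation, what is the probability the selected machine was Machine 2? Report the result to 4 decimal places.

Tabulate prior·likelihood by source: [1] prior 0.35, lik 0.098, product 0.03430; [2] prior 0.1, lik 0.022, product 0.002200; [3] prior 0.25, lik 0.018, product 0.004500; [4] prior 0.3, lik 0.262, product 0.07860.
Normalizing constant = 0.11960; the posterior for Machine 2 is its product over the sum, 0.002200/0.11960 = 0.0184.

Posterior probability ≈ 0.0184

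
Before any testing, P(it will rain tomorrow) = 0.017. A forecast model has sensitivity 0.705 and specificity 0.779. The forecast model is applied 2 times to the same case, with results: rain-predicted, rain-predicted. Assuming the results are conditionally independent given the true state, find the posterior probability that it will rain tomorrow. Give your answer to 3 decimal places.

Let H be the event that it will rain tomorrow; start with P(H) = 0.017. P('rain-predicted'|H) = 0.705, P('rain-predicted'|¬H) = 0.221.
Update on result 1 ('rain-predicted'): P(H) ← 0.705·0.0170 / (0.705·0.0170 + 0.221·0.9830) = 0.011985/0.22923 = 0.0523.
Update on result 2 ('rain-predicted'): P(H) ← 0.705·0.0523 / (0.705·0.0523 + 0.221·0.9477) = 0.036860/0.24631 = 0.1497.

Posterior P(H) ≈ 0.150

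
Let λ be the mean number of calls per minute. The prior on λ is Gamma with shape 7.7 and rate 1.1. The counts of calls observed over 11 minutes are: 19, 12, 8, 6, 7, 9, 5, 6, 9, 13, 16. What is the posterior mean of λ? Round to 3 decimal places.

The Poisson likelihood adds the total count to the shape and the number of exposure periods to the rate. Here ∑xᵢ = 110 and n = 11, so shape 7.7→117.7 and rate 1.1→12.1.
Posterior mean = shape/rate = 117.7/12.1 = 9.727.

Posterior mean ≈ 9.727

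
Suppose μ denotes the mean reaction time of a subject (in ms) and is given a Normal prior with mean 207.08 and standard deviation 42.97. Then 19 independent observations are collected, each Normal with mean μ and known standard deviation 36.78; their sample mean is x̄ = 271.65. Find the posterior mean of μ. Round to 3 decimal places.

Prior precision 1/τ₀² = 1/42.97² = 0.00054159; data precision n/σ² = 19/36.78² = 0.0140453.
Posterior precision = 0.00054159 + 0.0140453 = 0.0145869.
Posterior mean = (0.00054159·207.08 + 0.0140453·271.65) / 0.0145869 = 269.253.

Posterior mean ≈ 269.253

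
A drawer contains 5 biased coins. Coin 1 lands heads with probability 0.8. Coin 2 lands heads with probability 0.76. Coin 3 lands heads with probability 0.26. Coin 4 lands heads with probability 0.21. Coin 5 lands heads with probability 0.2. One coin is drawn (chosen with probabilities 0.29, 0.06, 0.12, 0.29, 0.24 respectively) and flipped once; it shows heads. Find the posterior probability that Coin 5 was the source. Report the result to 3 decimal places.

Tabulate prior·likelihood by source: [1] prior 0.29, lik 0.8, product 0.2320; [2] prior 0.06, lik 0.76, product 0.04560; [3] prior 0.12, lik 0.26, product 0.03120; [4] prior 0.29, lik 0.21, product 0.06090; [5] prior 0.24, lik 0.2, product 0.04800.
Normalizing constant = 0.41770; the posterior for Coin 5 is its product over the sum, 0.04800/0.41770 = 0.115.

Posterior probability ≈ 0.115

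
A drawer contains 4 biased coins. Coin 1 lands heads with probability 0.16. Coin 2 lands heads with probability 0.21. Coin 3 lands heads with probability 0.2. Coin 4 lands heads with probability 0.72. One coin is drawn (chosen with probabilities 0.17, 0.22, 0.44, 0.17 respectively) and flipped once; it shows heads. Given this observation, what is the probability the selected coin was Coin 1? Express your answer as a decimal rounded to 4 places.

Tabulate prior·likelihood by source: [1] prior 0.17, lik 0.16, product 0.02720; [2] prior 0.22, lik 0.21, product 0.04620; [3] prior 0.44, lik 0.2, product 0.08800; [4] prior 0.17, lik 0.72, product 0.1224.
Normalizing constant = 0.28380; the posterior for Coin 1 is its product over the sum, 0.02720/0.28380 = 0.0958.

Posterior probability ≈ 0.0958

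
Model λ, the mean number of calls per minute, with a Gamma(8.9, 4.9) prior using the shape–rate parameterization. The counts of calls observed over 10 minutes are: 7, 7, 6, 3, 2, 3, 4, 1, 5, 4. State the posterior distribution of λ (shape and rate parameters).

Posterior: Gamma(shape=50.9, rate=14.9)

Total count ∑xᵢ = 42 over n = 10 minutes.
Gamma is conjugate to the Poisson likelihood: posterior is Gamma(shape = 8.9+42 = 50.9, rate = 4.9+10 = 14.9).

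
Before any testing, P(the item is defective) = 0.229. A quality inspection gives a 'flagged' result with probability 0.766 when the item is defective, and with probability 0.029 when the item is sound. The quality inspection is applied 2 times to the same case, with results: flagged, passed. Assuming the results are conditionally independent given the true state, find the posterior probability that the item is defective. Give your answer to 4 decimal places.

With H the event that the item is defective, the joint likelihood of the observed sequence is P(data|H) = 0.766·0.234 = 0.17924 and P(data|¬H) = 0.029·0.971 = 0.028159.
Bayes: P(H|data) = 0.229·0.17924 / (0.229·0.17924 + 0.771·0.028159) = 0.041047/0.062757 = 0.6541.

Posterior P(H) ≈ 0.6541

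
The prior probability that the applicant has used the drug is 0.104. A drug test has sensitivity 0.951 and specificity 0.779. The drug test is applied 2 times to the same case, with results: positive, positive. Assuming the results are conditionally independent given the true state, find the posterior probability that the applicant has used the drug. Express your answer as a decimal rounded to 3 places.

Posterior P(H) ≈ 0.682

With H the event that the applicant has used the drug, the joint likelihood of the observed sequence is P(data|H) = 0.951·0.951 = 0.90440 and P(data|¬H) = 0.221·0.221 = 0.048841.
Bayes: P(H|data) = 0.104·0.90440 / (0.104·0.90440 + 0.896·0.048841) = 0.094058/0.13782 = 0.6825.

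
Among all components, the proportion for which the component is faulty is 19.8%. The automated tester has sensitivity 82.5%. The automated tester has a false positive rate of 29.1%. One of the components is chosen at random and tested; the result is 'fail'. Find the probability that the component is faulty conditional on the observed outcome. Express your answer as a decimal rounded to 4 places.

Write H for 'the component is faulty'. Prior odds H:¬H = 0.198/0.802 = 0.24688. For the 'fail' outcome, the likelihood ratio is 0.825/0.291 = 2.8351.
Posterior odds = 0.24688 × 2.8351 = 0.69993, so P(H|E) = 0.69993/(1+0.69993) = 0.4117.

P(H | E) ≈ 0.4117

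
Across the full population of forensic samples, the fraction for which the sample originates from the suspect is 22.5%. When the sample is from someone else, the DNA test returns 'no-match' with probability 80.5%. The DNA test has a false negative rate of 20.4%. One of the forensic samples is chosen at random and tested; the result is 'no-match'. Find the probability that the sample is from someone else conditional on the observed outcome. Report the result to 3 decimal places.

Let H be the event that the sample originates from the suspect. P(H) = 0.225, so P(¬H) = 0.775. With E the 'no-match' result, P(E|H) = 0.204 and P(E|¬H) = 0.805.
P(E) = 0.204·0.225 + 0.805·0.775 = 0.045900 + 0.62388 = 0.66978.
By Bayes' theorem, P(H|E) = 0.045900 / 0.66978 = 0.069. Hence P(¬H|E) = 1 − 0.069 = 0.931.

P(¬H | E) ≈ 0.931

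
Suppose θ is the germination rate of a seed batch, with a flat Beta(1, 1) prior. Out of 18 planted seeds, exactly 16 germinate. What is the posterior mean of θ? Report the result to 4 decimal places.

Observing 16 successes and 2 failures updates Beta(1, 1) by adding the success and failure counts to the two shape parameters: α = 1+16 = 17, β = 1+2 = 3.
E[θ | data] = 17/(17+3) = 0.8500.

Posterior mean ≈ 0.8500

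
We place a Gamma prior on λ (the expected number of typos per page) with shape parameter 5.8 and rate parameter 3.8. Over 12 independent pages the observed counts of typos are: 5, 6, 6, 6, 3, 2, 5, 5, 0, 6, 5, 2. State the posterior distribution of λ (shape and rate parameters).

Total count ∑xᵢ = 51 over n = 12 pages.
Gamma is conjugate to the Poisson likelihood: posterior is Gamma(shape = 5.8+51 = 56.8, rate = 3.8+12 = 15.8).

Posterior: Gamma(shape=56.8, rate=15.8)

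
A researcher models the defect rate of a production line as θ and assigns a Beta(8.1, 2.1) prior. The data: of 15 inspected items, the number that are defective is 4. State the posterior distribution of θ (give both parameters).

Posterior: Beta(12.1, 13.1)

Observing 4 successes and 11 failures updates Beta(8.1, 2.1) by adding the success and failure counts to the two shape parameters: α = 8.1+4 = 12.1, β = 2.1+11 = 13.1.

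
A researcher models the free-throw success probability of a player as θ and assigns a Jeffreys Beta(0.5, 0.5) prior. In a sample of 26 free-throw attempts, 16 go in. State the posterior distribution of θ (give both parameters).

Posterior: Beta(16.5, 10.5)

The binomial likelihood is conjugate to the Beta prior: with 16 successes and 10 failures, the posterior is Beta(0.5+16, 0.5+10) = Beta(16.5, 10.5).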